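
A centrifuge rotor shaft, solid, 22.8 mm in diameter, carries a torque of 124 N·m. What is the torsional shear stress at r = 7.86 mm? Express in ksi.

5.33 ksi

J = πd⁴/32 = π(0.0228)⁴/32 = 2.653×10^-8 m⁴.
Shear stress varies linearly with radius: τ = T·r/J = 124.0 × 0.00786 / 2.653×10^-8 = 3.674×10^7 Pa.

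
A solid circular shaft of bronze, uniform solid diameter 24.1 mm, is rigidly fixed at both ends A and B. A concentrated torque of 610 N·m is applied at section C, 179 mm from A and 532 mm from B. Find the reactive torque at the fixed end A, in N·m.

With uniform GJ and both ends fixed, compatibility θ_AC = θ_CB gives T_A·a = T_B·b, together with T_A + T_B = T₀.
T_A = T₀·b/(a+b) = 610.0·532/711.0 = 456.4 N·m; T_B = 153.6 N·m.

456 N·m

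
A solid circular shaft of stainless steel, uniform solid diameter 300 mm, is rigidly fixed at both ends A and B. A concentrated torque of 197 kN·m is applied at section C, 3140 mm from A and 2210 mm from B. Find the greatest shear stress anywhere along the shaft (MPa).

21.8 MPa

With uniform GJ and both ends fixed, compatibility θ_AC = θ_CB gives T_A·a = T_B·b, together with T_A + T_B = T₀.
T_A = T₀·b/(a+b) = 197000·2210/5350 = 81380 N·m; T_B = 115600 N·m.
τ in each portion: τ_AC = 1.54×10^7 Pa, τ_CB = 2.18×10^7 Pa; maximum is in CB.
τ_max = T_CB·r/J = 115600·0.150/7.95×10^-4 = 2.181×10^7 Pa.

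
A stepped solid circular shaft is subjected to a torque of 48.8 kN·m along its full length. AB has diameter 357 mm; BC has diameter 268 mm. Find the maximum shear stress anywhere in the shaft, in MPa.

12.9 MPa

Under the same torque, τ_max = 16T/(πd³) is largest where d is smallest — segment BC (d = 268 mm).
τ_max = 16·48800/(π·(0.268)³) = 1.291×10^7 Pa.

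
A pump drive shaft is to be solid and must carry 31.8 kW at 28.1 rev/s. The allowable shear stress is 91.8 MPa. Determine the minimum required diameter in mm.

ω = 2π·28.1 = 176.6 rad/s, so T = P/ω = 31.8×10³ / 176.6 = 180.1 N·m.
For a solid shaft τ_max = 16T/(πd³), so d = (16T/(π τ_allow))^(1/3) = (16·180.1/(π·9.18×10^7))^(1/3) = 0.02154 m.

21.5 mm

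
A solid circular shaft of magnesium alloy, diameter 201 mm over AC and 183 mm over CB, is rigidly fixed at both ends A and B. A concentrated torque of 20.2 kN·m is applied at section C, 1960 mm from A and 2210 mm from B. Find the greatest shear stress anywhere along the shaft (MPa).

Compatibility: T_A·a/J_AC = T_B·b/J_CB with T_A + T_B = T₀.
J_AC = 1.60×10^-4 m⁴, J_CB = 1.10×10^-4 m⁴, so T_A = T₀·(J_AC/a)/((J_AC/a)+(J_CB/b)) = 12550 N·m, T_B = 7649 N·m.
τ in each portion: τ_AC = 7.87×10^6 Pa, τ_CB = 6.36×10^6 Pa; maximum is in AC.
τ_max = T_AC·r/J = 12550·0.101/1.60×10^-4 = 7.872×10^6 Pa.

7.87 MPa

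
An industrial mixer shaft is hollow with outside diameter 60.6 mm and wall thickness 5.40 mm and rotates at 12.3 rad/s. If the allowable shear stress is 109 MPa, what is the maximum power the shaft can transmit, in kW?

J = π(d_o⁴ − d_i⁴)/32 = π(0.0606⁴ − 0.0498⁴)/32 = 7.202×10^-7 m⁴.
T_max = τ_allow·J/r = 1.09×10^8 × 7.202×10^-7 / 0.0303 = 2591 N·m.
ω = 12.3 rad/s, so P_max = T_max·ω = 3.187×10^4 W.

31.9 kW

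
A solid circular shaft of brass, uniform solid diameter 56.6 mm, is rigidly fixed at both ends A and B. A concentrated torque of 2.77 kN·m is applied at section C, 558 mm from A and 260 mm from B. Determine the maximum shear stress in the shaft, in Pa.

With uniform GJ and both ends fixed, compatibility θ_AC = θ_CB gives T_A·a = T_B·b, together with T_A + T_B = T₀.
T_A = T₀·b/(a+b) = 2770·260/818.0 = 880.4 N·m; T_B = 1890 N·m.
τ in each portion: τ_AC = 2.47×10^7 Pa, τ_CB = 5.31×10^7 Pa; maximum is in CB.
τ_max = T_CB·r/J = 1890·0.0283/1.01×10^-6 = 5.307×10^7 Pa.

5.31e7 Pa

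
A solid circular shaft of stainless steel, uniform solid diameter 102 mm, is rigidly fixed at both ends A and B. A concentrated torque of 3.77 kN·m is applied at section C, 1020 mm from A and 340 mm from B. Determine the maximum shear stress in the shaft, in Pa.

1.36e7 Pa

With uniform GJ and both ends fixed, compatibility θ_AC = θ_CB gives T_A·a = T_B·b, together with T_A + T_B = T₀.
T_A = T₀·b/(a+b) = 3770·340/1360 = 942.5 N·m; T_B = 2828 N·m.
τ in each portion: τ_AC = 4.52×10^6 Pa, τ_CB = 1.36×10^7 Pa; maximum is in CB.
τ_max = T_CB·r/J = 2828·0.0510/1.06×10^-5 = 1.357×10^7 Pa.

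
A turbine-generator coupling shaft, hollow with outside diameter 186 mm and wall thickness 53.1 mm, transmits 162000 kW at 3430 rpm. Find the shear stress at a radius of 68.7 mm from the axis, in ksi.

ω = 2π·3430/60 = 359.2 rad/s, so T = P/ω = 162000×10³ / 359.2 = 451000 N·m.
J = π(d_o⁴ − d_i⁴)/32 = π(0.186⁴ − 0.0798⁴)/32 = 1.135×10^-4 m⁴.
Shear stress varies linearly with radius: τ = T·r/J = 451000 × 0.0687 / 1.135×10^-4 = 2.729×10^8 Pa.

39.6 ksi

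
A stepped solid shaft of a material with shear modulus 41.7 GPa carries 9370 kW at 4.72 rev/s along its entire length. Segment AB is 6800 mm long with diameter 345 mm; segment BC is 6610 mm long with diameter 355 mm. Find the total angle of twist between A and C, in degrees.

ω = 2π·4.72 = 29.66 rad/s, so T = P/ω = 9370×10³ / 29.66 = 315900 N·m.
J_AB = π(0.345)⁴/32 = 1.39×10^-3 m⁴; J_BC = π(0.355)⁴/32 = 1.56×10^-3 m⁴.
θ = (T/G)·Σ L_i/J_i = (315900/41.7×10⁹)·(6.80/1.39×10^-3 + 6.61/1.56×10^-3) = 0.06916 rad.

3.96°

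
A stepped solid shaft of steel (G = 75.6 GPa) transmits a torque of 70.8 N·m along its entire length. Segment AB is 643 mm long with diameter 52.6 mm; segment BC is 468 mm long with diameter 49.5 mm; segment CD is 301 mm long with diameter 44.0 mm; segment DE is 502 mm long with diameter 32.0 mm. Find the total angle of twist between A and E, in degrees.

0.394°

J_AB = π(0.0526)⁴/32 = 7.52×10^-7 m⁴; J_BC = π(0.0495)⁴/32 = 5.89×10^-7 m⁴; J_CD = π(0.0440)⁴/32 = 3.68×10^-7 m⁴; J_DE = π(0.0320)⁴/32 = 1.03×10^-7 m⁴.
θ = (T/G)·Σ L_i/J_i = (70.80/75.6×10⁹)·(0.643/7.52×10^-7 + 0.468/5.89×10^-7 + 0.301/3.68×10^-7 + 0.502/1.03×10^-7) = 6.878×10^-3 rad.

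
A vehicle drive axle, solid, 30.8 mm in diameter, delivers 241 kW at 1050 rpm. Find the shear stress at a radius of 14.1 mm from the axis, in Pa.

3.50e8 Pa

ω = 2π·1050/60 = 110.0 rad/s, so T = P/ω = 241×10³ / 110.0 = 2192 N·m.
J = πd⁴/32 = π(0.0308)⁴/32 = 8.835×10^-8 m⁴.
Shear stress varies linearly with radius: τ = T·r/J = 2192 × 0.0141 / 8.835×10^-8 = 3.498×10^8 Pa.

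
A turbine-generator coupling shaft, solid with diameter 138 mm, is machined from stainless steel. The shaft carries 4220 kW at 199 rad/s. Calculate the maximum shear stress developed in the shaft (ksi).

5.96 ksi

ω = 199 rad/s, so T = P/ω = 4220×10³ / 199.0 = 21210 N·m.
J = πd⁴/32 = π(0.138)⁴/32 = 3.561×10^-5 m⁴.
τ_max = T·r/J = 21210 × 0.0690 / 3.561×10^-5 = 4.110×10^7 Pa.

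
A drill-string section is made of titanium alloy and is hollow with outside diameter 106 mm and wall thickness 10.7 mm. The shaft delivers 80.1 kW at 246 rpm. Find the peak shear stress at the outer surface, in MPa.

22.4 MPa

ω = 2π·246/60 = 25.76 rad/s, so T = P/ω = 80.1×10³ / 25.76 = 3109 N·m.
J = π(d_o⁴ − d_i⁴)/32 = π(0.106⁴ − 0.0846⁴)/32 = 7.365×10^-6 m⁴.
τ_max = T·r/J = 3109 × 0.0530 / 7.365×10^-6 = 2.237×10^7 Pa.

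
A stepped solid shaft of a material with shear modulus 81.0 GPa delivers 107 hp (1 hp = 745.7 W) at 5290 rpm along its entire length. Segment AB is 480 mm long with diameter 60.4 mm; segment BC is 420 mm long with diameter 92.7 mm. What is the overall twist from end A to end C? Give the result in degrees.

0.0433°

ω = 2π·5290/60 = 554.0 rad/s, so T = P/ω = 107×745.7 / 554.0 = 144.0 N·m.
J_AB = π(0.0604)⁴/32 = 1.31×10^-6 m⁴; J_BC = π(0.0927)⁴/32 = 7.25×10^-6 m⁴.
θ = (T/G)·Σ L_i/J_i = (144.0/81.0×10⁹)·(0.480/1.31×10^-6 + 0.420/7.25×10^-6) = 7.563×10^-4 rad.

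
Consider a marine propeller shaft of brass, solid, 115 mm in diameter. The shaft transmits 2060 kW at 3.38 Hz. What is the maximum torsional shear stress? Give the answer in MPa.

ω = 2π·3.38 = 21.24 rad/s, so T = P/ω = 2060×10³ / 21.24 = 97000 N·m.
J = πd⁴/32 = π(0.115)⁴/32 = 1.717×10^-5 m⁴.
τ_max = T·r/J = 97000 × 0.0575 / 1.717×10^-5 = 3.248×10^8 Pa.

325 MPa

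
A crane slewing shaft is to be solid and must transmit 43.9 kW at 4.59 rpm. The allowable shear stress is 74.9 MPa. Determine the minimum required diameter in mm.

184 mm

ω = 2π·4.59/60 = 0.4807 rad/s, so T = P/ω = 43.9×10³ / 0.4807 = 91330 N·m.
For a solid shaft τ_max = 16T/(πd³), so d = (16T/(π τ_allow))^(1/3) = (16·91330/(π·7.49×10^7))^(1/3) = 0.1838 m.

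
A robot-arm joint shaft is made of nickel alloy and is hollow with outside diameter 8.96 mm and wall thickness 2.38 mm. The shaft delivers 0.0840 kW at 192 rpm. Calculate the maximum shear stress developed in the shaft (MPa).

31.1 MPa

ω = 2π·192/60 = 20.11 rad/s, so T = P/ω = 0.0840×10³ / 20.11 = 4.178 N·m.
J = π(d_o⁴ − d_i⁴)/32 = π(0.00896⁴ − 0.00420⁴)/32 = 6.022×10^-10 m⁴.
τ_max = T·r/J = 4.178 × 0.00448 / 6.022×10^-10 = 3.108×10^7 Pa.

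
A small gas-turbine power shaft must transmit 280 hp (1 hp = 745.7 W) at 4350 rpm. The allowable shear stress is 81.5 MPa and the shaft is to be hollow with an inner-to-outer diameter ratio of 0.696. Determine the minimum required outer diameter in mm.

ω = 2π·4350/60 = 455.5 rad/s, so T = P/ω = 280×745.7 / 455.5 = 458.4 N·m.
For a hollow shaft with d_i/d_o = 0.696: τ_max = 16T/(π d_o³ (1−k⁴)), so d_o = [16T/(π τ_allow (1−k⁴))]^(1/3) = [16·458.4/(π·8.15×10^7·0.7653)]^(1/3) = 0.03345 m.

33.4 mm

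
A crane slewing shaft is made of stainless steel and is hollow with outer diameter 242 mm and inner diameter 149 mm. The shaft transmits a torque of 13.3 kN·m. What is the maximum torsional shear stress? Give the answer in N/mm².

J = π(d_o⁴ − d_i⁴)/32 = π(0.242⁴ − 0.149⁴)/32 = 2.883×10^-4 m⁴.
τ_max = T·r/J = 13300 × 0.121 / 2.883×10^-4 = 5.582×10^6 Pa.

5.58 N/mm²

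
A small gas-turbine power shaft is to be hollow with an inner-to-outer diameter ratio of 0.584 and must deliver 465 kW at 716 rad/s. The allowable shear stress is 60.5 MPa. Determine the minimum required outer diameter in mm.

39.6 mm

ω = 716 rad/s, so T = P/ω = 465×10³ / 716.0 = 649.4 N·m.
For a hollow shaft with d_i/d_o = 0.584: τ_max = 16T/(π d_o³ (1−k⁴)), so d_o = [16T/(π τ_allow (1−k⁴))]^(1/3) = [16·649.4/(π·6.05×10^7·0.8837)]^(1/3) = 0.03955 m.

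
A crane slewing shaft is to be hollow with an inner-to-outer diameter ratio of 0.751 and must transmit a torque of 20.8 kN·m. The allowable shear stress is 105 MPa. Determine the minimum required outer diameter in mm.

114 mm

For a hollow shaft with d_i/d_o = 0.751: τ_max = 16T/(π d_o³ (1−k⁴)), so d_o = [16T/(π τ_allow (1−k⁴))]^(1/3) = [16·20800/(π·1.05×10^8·0.6819)]^(1/3) = 0.1139 m.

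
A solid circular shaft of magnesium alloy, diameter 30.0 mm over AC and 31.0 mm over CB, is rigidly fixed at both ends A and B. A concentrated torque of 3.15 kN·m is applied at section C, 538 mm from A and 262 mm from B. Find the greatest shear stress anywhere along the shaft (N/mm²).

Compatibility: T_A·a/J_AC = T_B·b/J_CB with T_A + T_B = T₀.
J_AC = 7.95×10^-8 m⁴, J_CB = 9.07×10^-8 m⁴, so T_A = T₀·(J_AC/a)/((J_AC/a)+(J_CB/b)) = 942.8 N·m, T_B = 2207 N·m.
τ in each portion: τ_AC = 1.78×10^8 Pa, τ_CB = 3.77×10^8 Pa; maximum is in CB.
τ_max = T_CB·r/J = 2207·0.0155/9.07×10^-8 = 3.773×10^8 Pa.

377 N/mm²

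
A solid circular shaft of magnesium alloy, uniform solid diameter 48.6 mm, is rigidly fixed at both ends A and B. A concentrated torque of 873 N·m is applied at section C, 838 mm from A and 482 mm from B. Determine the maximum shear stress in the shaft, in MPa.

24.6 MPa

With uniform GJ and both ends fixed, compatibility θ_AC = θ_CB gives T_A·a = T_B·b, together with T_A + T_B = T₀.
T_A = T₀·b/(a+b) = 873.0·482/1320 = 318.8 N·m; T_B = 554.2 N·m.
τ in each portion: τ_AC = 1.41×10^7 Pa, τ_CB = 2.46×10^7 Pa; maximum is in CB.
τ_max = T_CB·r/J = 554.2·0.0243/5.48×10^-7 = 2.459×10^7 Pa.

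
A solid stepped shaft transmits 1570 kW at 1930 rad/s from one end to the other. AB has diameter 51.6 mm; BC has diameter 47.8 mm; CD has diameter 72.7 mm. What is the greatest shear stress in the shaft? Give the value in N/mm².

ω = 1930 rad/s, so T = P/ω = 1570×10³ / 1930 = 813.5 N·m.
Under the same torque, τ_max = 16T/(πd³) is largest where d is smallest — segment BC (d = 47.8 mm).
τ_max = 16·813.5/(π·(0.0478)³) = 3.793×10^7 Pa.

37.9 N/mm²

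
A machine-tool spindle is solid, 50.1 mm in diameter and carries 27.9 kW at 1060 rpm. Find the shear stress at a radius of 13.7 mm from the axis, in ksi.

ω = 2π·1060/60 = 111.0 rad/s, so T = P/ω = 27.9×10³ / 111.0 = 251.3 N·m.
J = πd⁴/32 = π(0.0501)⁴/32 = 6.185×10^-7 m⁴.
Shear stress varies linearly with radius: τ = T·r/J = 251.3 × 0.0137 / 6.185×10^-7 = 5.567×10^6 Pa.

0.807 ksi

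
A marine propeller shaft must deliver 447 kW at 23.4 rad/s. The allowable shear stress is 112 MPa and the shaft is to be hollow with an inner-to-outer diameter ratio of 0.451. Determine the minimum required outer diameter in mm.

ω = 23.4 rad/s, so T = P/ω = 447×10³ / 23.40 = 19100 N·m.
For a hollow shaft with d_i/d_o = 0.451: τ_max = 16T/(π d_o³ (1−k⁴)), so d_o = [16T/(π τ_allow (1−k⁴))]^(1/3) = [16·19100/(π·1.12×10^8·0.9586)]^(1/3) = 0.09677 m.

96.8 mm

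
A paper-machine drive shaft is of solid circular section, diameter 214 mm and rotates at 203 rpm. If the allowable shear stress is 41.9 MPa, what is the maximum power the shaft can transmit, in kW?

1710 kW

J = πd⁴/32 = π(0.214)⁴/32 = 2.059×10^-4 m⁴.
T_max = τ_allow·J/r = 4.19×10^7 × 2.059×10^-4 / 0.107 = 80630 N·m.
ω = 2π·203/60 = 21.26 rad/s, so P_max = T_max·ω = 1.714×10^6 W.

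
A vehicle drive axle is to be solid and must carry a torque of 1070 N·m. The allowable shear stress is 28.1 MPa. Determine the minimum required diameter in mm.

57.9 mm

For a solid shaft τ_max = 16T/(πd³), so d = (16T/(π τ_allow))^(1/3) = (16·1070/(π·2.81×10^7))^(1/3) = 0.05788 m.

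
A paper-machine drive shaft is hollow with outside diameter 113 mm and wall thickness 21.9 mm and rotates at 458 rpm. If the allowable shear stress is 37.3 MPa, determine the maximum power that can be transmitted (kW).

J = π(d_o⁴ − d_i⁴)/32 = π(0.113⁴ − 0.0692⁴)/32 = 1.376×10^-5 m⁴.
T_max = τ_allow·J/r = 3.73×10^7 × 1.376×10^-5 / 0.0565 = 9081 N·m.
ω = 2π·458/60 = 47.96 rad/s, so P_max = T_max·ω = 4.356×10^5 W.

436 kW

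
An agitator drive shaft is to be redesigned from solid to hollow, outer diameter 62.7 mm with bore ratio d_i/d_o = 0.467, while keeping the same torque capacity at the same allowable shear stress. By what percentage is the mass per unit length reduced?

Equal τ_max and T ⇒ the solid shaft needs d_s³ = d_o³(1−k⁴), so d_s = 62.7·(1−0.467⁴)^(1/3) = 61.69 mm.
Area ratio A_h/A_s = d_o²(1−k²)/d_s² = (1−k²)/(1−k⁴)^(2/3) = 0.8077.
Mass saving = 1 − 0.8077 = 19.2 %.

19.2 %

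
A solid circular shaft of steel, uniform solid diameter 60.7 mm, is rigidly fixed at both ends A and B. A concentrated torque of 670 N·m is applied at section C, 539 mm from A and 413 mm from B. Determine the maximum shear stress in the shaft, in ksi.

With uniform GJ and both ends fixed, compatibility θ_AC = θ_CB gives T_A·a = T_B·b, together with T_A + T_B = T₀.
T_A = T₀·b/(a+b) = 670.0·413/952.0 = 290.7 N·m; T_B = 379.3 N·m.
τ in each portion: τ_AC = 6.62×10^6 Pa, τ_CB = 8.64×10^6 Pa; maximum is in CB.
τ_max = T_CB·r/J = 379.3·0.0304/1.33×10^-6 = 8.638×10^6 Pa.

1.25 ksi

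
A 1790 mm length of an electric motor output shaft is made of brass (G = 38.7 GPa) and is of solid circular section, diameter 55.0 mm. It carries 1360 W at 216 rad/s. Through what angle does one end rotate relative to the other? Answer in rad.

ω = 216 rad/s, so T = P/ω = 1360 / 216.0 = 6.296 N·m.
J = πd⁴/32 = π(0.0550)⁴/32 = 8.984×10^-7 m⁴.
θ = T·L/(G·J) = 6.296 × 1.79 / (38.7×10⁹ × 8.984×10^-7) = 3.242×10^-4 rad.

3.24e-4 rad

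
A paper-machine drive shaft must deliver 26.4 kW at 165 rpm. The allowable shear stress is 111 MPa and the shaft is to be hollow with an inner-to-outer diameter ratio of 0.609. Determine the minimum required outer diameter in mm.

ω = 2π·165/60 = 17.28 rad/s, so T = P/ω = 26.4×10³ / 17.28 = 1528 N·m.
For a hollow shaft with d_i/d_o = 0.609: τ_max = 16T/(π d_o³ (1−k⁴)), so d_o = [16T/(π τ_allow (1−k⁴))]^(1/3) = [16·1528/(π·1.11×10^8·0.8624)]^(1/3) = 0.04332 m.

43.3 mm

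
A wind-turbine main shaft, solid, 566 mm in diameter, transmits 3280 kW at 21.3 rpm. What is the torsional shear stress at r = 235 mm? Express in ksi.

4.97 ksi

ω = 2π·21.3/60 = 2.231 rad/s, so T = P/ω = 3280×10³ / 2.231 = 1.471e6 N·m.
J = πd⁴/32 = π(0.566)⁴/32 = 0.01008 m⁴.
Shear stress varies linearly with radius: τ = T·r/J = 1.471e6 × 0.235 / 0.01008 = 3.430×10^7 Pa.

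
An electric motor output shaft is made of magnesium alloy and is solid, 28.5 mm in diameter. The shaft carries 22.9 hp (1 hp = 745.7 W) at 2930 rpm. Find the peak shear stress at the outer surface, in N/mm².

ω = 2π·2930/60 = 306.8 rad/s, so T = P/ω = 22.9×745.7 / 306.8 = 55.65 N·m.
J = πd⁴/32 = π(0.0285)⁴/32 = 6.477×10^-8 m⁴.
τ_max = T·r/J = 55.65 × 0.0143 / 6.477×10^-8 = 1.224×10^7 Pa.

12.2 N/mm²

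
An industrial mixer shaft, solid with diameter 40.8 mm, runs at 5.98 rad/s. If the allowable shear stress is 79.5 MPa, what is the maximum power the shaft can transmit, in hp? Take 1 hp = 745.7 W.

8.50 hp

J = πd⁴/32 = π(0.0408)⁴/32 = 2.720×10^-7 m⁴.
T_max = τ_allow·J/r = 7.95×10^7 × 2.720×10^-7 / 0.0204 = 1060 N·m.
ω = 5.98 rad/s, so P_max = T_max·ω = 6340 W.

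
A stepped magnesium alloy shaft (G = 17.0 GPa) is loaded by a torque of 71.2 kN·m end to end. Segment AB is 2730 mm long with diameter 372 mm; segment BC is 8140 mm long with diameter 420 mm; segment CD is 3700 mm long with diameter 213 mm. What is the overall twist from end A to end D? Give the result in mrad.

J_AB = π(0.372)⁴/32 = 1.88×10^-3 m⁴; J_BC = π(0.420)⁴/32 = 3.05×10^-3 m⁴; J_CD = π(0.213)⁴/32 = 2.02×10^-4 m⁴.
θ = (T/G)·Σ L_i/J_i = (71200/17.0×10⁹)·(2.73/1.88×10^-3 + 8.14/3.05×10^-3 + 3.70/2.02×10^-4) = 0.09393 rad.

93.9 mrad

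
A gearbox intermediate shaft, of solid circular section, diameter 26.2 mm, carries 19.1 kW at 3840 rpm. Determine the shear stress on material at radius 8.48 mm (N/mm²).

8.71 N/mm²

ω = 2π·3840/60 = 402.1 rad/s, so T = P/ω = 19.1×10³ / 402.1 = 47.50 N·m.
J = πd⁴/32 = π(0.0262)⁴/32 = 4.626×10^-8 m⁴.
Shear stress varies linearly with radius: τ = T·r/J = 47.50 × 0.00848 / 4.626×10^-8 = 8.707×10^6 Pa.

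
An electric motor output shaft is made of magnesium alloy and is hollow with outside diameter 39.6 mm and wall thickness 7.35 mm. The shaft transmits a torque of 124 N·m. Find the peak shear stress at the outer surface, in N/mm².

12.1 N/mm²

J = π(d_o⁴ − d_i⁴)/32 = π(0.0396⁴ − 0.0249⁴)/32 = 2.037×10^-7 m⁴.
τ_max = T·r/J = 124.0 × 0.0198 / 2.037×10^-7 = 1.205×10^7 Pa.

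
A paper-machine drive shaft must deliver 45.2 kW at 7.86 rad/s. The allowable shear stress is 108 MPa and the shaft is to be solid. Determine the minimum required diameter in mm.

64.7 mm

ω = 7.86 rad/s, so T = P/ω = 45.2×10³ / 7.860 = 5751 N·m.
For a solid shaft τ_max = 16T/(πd³), so d = (16T/(π τ_allow))^(1/3) = (16·5751/(π·1.08×10^8))^(1/3) = 0.06473 m.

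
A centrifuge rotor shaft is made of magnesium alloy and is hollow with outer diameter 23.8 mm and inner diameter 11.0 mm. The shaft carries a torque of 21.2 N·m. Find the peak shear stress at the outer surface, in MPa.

8.39 MPa

J = π(d_o⁴ − d_i⁴)/32 = π(0.0238⁴ − 0.0110⁴)/32 = 3.006×10^-8 m⁴.
τ_max = T·r/J = 21.20 × 0.0119 / 3.006×10^-8 = 8.392×10^6 Pa.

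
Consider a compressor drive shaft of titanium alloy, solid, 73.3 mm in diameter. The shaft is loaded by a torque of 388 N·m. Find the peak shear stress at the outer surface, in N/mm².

5.02 N/mm²

J = πd⁴/32 = π(0.0733)⁴/32 = 2.834×10^-6 m⁴.
τ_max = T·r/J = 388.0 × 0.0367 / 2.834×10^-6 = 5.018×10^6 Pa.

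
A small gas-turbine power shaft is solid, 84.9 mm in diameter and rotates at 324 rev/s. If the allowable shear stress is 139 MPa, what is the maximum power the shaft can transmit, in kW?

34000 kW

J = πd⁴/32 = π(0.0849)⁴/32 = 5.101×10^-6 m⁴.
T_max = τ_allow·J/r = 1.39×10^8 × 5.101×10^-6 / 0.0425 = 16700 N·m.
ω = 2π·324 = 2036 rad/s, so P_max = T_max·ω = 3.400×10^7 W.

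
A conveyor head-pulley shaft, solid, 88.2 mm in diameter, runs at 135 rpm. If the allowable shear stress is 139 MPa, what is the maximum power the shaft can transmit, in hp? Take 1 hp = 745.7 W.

355 hp

J = πd⁴/32 = π(0.0882)⁴/32 = 5.941×10^-6 m⁴.
T_max = τ_allow·J/r = 1.39×10^8 × 5.941×10^-6 / 0.0441 = 18730 N·m.
ω = 2π·135/60 = 14.14 rad/s, so P_max = T_max·ω = 2.647×10^5 W.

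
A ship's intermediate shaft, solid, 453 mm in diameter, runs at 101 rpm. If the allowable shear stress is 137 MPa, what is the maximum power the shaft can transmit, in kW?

26400 kW

J = πd⁴/32 = π(0.453)⁴/32 = 4.134×10^-3 m⁴.
T_max = τ_allow·J/r = 1.37×10^8 × 4.134×10^-3 / 0.227 = 2.501e6 N·m.
ω = 2π·101/60 = 10.58 rad/s, so P_max = T_max·ω = 2.645×10^7 W.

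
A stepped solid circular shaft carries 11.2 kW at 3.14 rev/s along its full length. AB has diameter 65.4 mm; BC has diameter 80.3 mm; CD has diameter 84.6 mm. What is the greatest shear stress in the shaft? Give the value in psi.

ω = 2π·3.14 = 19.73 rad/s, so T = P/ω = 11.2×10³ / 19.73 = 567.7 N·m.
Under the same torque, τ_max = 16T/(πd³) is largest where d is smallest — segment AB (d = 65.4 mm).
τ_max = 16·567.7/(π·(0.0654)³) = 1.034×10^7 Pa.

1500 psi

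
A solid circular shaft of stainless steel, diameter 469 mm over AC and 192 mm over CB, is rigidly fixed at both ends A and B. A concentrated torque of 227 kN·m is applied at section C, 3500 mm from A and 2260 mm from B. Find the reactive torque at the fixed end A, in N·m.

Compatibility: T_A·a/J_AC = T_B·b/J_CB with T_A + T_B = T₀.
J_AC = 4.75×10^-3 m⁴, J_CB = 1.33×10^-4 m⁴, so T_A = T₀·(J_AC/a)/((J_AC/a)+(J_CB/b)) = 217500 N·m, T_B = 9463 N·m.

218000 N·m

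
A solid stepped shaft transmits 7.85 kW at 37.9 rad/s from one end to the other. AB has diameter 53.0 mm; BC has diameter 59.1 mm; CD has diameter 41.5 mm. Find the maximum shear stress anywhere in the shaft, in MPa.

14.8 MPa

ω = 37.9 rad/s, so T = P/ω = 7.85×10³ / 37.90 = 207.1 N·m.
Under the same torque, τ_max = 16T/(πd³) is largest where d is smallest — segment CD (d = 41.5 mm).
τ_max = 16·207.1/(π·(0.0415)³) = 1.476×10^7 Pa.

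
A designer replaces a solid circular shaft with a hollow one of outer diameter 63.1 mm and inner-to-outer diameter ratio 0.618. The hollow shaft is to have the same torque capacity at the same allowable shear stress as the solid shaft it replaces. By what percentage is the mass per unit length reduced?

Equal τ_max and T ⇒ the solid shaft needs d_s³ = d_o³(1−k⁴), so d_s = 63.1·(1−0.618⁴)^(1/3) = 59.87 mm.
Area ratio A_h/A_s = d_o²(1−k²)/d_s² = (1−k²)/(1−k⁴)^(2/3) = 0.6866.
Mass saving = 1 − 0.6866 = 31.3 %.

31.3 %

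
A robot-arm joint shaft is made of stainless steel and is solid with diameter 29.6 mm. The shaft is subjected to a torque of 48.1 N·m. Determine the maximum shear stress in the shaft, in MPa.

9.45 MPa

J = πd⁴/32 = π(0.0296)⁴/32 = 7.536×10^-8 m⁴.
τ_max = T·r/J = 48.10 × 0.0148 / 7.536×10^-8 = 9.446×10^6 Pa.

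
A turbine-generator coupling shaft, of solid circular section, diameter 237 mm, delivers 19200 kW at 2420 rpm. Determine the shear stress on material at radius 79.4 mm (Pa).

ω = 2π·2420/60 = 253.4 rad/s, so T = P/ω = 19200×10³ / 253.4 = 75760 N·m.
J = πd⁴/32 = π(0.237)⁴/32 = 3.097×10^-4 m⁴.
Shear stress varies linearly with radius: τ = T·r/J = 75760 × 0.0794 / 3.097×10^-4 = 1.942×10^7 Pa.

1.94e7 Pa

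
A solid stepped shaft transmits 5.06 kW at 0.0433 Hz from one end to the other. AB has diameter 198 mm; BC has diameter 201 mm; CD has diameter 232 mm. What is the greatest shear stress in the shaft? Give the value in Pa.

ω = 2π·0.0433 = 0.2721 rad/s, so T = P/ω = 5.06×10³ / 0.2721 = 18600 N·m.
Under the same torque, τ_max = 16T/(πd³) is largest where d is smallest — segment AB (d = 198 mm).
τ_max = 16·18600/(π·(0.198)³) = 1.220×10^7 Pa.

1.22e7 Pa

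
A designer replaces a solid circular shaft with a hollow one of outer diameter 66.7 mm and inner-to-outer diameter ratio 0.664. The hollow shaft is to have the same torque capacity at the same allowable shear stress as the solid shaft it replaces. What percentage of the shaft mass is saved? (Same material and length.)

35.4 %

Equal τ_max and T ⇒ the solid shaft needs d_s³ = d_o³(1−k⁴), so d_s = 66.7·(1−0.664⁴)^(1/3) = 62.06 mm.
Area ratio A_h/A_s = d_o²(1−k²)/d_s² = (1−k²)/(1−k⁴)^(2/3) = 0.6458.
Mass saving = 1 − 0.6458 = 35.4 %.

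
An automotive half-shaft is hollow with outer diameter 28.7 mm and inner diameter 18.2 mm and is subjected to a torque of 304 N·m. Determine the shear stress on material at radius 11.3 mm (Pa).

6.15e7 Pa

J = π(d_o⁴ − d_i⁴)/32 = π(0.0287⁴ − 0.0182⁴)/32 = 5.584×10^-8 m⁴.
Shear stress varies linearly with radius: τ = T·r/J = 304.0 × 0.0113 / 5.584×10^-8 = 6.152×10^7 Pa.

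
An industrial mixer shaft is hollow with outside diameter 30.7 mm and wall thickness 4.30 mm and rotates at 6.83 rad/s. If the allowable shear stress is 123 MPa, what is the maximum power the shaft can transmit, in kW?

3.49 kW

J = π(d_o⁴ − d_i⁴)/32 = π(0.0307⁴ − 0.0221⁴)/32 = 6.379×10^-8 m⁴.
T_max = τ_allow·J/r = 1.23×10^8 × 6.379×10^-8 / 0.0153 = 511.1 N·m.
ω = 6.83 rad/s, so P_max = T_max·ω = 3491 W.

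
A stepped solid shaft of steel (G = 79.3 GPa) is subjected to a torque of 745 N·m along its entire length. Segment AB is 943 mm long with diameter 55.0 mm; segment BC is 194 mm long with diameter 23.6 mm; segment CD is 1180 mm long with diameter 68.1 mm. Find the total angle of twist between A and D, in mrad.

75.0 mrad

J_AB = π(0.0550)⁴/32 = 8.98×10^-7 m⁴; J_BC = π(0.0236)⁴/32 = 3.05×10^-8 m⁴; J_CD = π(0.0681)⁴/32 = 2.11×10^-6 m⁴.
θ = (T/G)·Σ L_i/J_i = (745.0/79.3×10⁹)·(0.943/8.98×10^-7 + 0.194/3.05×10^-8 + 1.18/2.11×10^-6) = 0.07496 rad.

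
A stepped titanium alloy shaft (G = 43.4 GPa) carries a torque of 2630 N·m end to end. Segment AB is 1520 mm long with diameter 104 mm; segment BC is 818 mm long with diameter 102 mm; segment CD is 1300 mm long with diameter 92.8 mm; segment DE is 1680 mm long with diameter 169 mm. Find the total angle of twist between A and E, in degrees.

1.42°

J_AB = π(0.104)⁴/32 = 1.15×10^-5 m⁴; J_BC = π(0.102)⁴/32 = 1.06×10^-5 m⁴; J_CD = π(0.0928)⁴/32 = 7.28×10^-6 m⁴; J_DE = π(0.169)⁴/32 = 8.01×10^-5 m⁴.
θ = (T/G)·Σ L_i/J_i = (2630/43.4×10⁹)·(1.52/1.15×10^-5 + 0.818/1.06×10^-5 + 1.30/7.28×10^-6 + 1.68/8.01×10^-5) = 0.02478 rad.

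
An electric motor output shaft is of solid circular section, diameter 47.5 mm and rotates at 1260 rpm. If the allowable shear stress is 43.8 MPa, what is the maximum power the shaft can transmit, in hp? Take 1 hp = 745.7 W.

J = πd⁴/32 = π(0.0475)⁴/32 = 4.998×10^-7 m⁴.
T_max = τ_allow·J/r = 4.38×10^7 × 4.998×10^-7 / 0.0238 = 921.7 N·m.
ω = 2π·1260/60 = 131.9 rad/s, so P_max = T_max·ω = 1.216×10^5 W.

163 hp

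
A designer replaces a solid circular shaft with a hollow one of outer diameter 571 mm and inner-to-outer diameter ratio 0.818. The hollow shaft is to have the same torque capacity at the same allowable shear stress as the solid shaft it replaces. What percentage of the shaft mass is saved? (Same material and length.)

50.8 %

Equal τ_max and T ⇒ the solid shaft needs d_s³ = d_o³(1−k⁴), so d_s = 571·(1−0.818⁴)^(1/3) = 468.5 mm.
Area ratio A_h/A_s = d_o²(1−k²)/d_s² = (1−k²)/(1−k⁴)^(2/3) = 0.4915.
Mass saving = 1 − 0.4915 = 50.8 %.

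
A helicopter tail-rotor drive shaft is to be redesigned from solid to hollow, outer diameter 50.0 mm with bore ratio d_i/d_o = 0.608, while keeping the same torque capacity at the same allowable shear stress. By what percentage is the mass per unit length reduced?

30.5 %

Equal τ_max and T ⇒ the solid shaft needs d_s³ = d_o³(1−k⁴), so d_s = 50.0·(1−0.608⁴)^(1/3) = 47.61 mm.
Area ratio A_h/A_s = d_o²(1−k²)/d_s² = (1−k²)/(1−k⁴)^(2/3) = 0.6952.
Mass saving = 1 − 0.6952 = 30.5 %.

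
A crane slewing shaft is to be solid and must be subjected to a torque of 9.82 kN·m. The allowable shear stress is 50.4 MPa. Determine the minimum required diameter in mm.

For a solid shaft τ_max = 16T/(πd³), so d = (16T/(π τ_allow))^(1/3) = (16·9820/(π·5.04×10^7))^(1/3) = 0.09974 m.

99.7 mm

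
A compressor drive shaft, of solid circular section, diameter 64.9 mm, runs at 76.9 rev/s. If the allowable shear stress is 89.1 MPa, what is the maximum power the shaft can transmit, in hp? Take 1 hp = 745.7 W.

J = πd⁴/32 = π(0.0649)⁴/32 = 1.742×10^-6 m⁴.
T_max = τ_allow·J/r = 8.91×10^7 × 1.742×10^-6 / 0.0324 = 4782 N·m.
ω = 2π·76.9 = 483.2 rad/s, so P_max = T_max·ω = 2.311×10^6 W.

3100 hp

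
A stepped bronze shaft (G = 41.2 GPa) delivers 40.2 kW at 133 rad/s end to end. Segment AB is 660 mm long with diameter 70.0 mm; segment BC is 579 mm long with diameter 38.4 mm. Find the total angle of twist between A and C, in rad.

ω = 133 rad/s, so T = P/ω = 40.2×10³ / 133.0 = 302.3 N·m.
J_AB = π(0.0700)⁴/32 = 2.36×10^-6 m⁴; J_BC = π(0.0384)⁴/32 = 2.13×10^-7 m⁴.
θ = (T/G)·Σ L_i/J_i = (302.3/41.2×10⁹)·(0.660/2.36×10^-6 + 0.579/2.13×10^-7) = 0.02195 rad.

0.0220 rad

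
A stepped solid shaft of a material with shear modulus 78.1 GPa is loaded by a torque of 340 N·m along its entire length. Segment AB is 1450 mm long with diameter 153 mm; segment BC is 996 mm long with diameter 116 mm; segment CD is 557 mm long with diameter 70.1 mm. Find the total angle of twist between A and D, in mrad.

J_AB = π(0.153)⁴/32 = 5.38×10^-5 m⁴; J_BC = π(0.116)⁴/32 = 1.78×10^-5 m⁴; J_CD = π(0.0701)⁴/32 = 2.37×10^-6 m⁴.
θ = (T/G)·Σ L_i/J_i = (340.0/78.1×10⁹)·(1.45/5.38×10^-5 + 0.996/1.78×10^-5 + 0.557/2.37×10^-6) = 1.384×10^-3 rad.

1.38 mrad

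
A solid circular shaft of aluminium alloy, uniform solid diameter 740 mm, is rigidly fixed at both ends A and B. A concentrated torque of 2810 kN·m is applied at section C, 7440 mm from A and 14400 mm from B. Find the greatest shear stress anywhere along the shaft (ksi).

3.38 ksi

With uniform GJ and both ends fixed, compatibility θ_AC = θ_CB gives T_A·a = T_B·b, together with T_A + T_B = T₀.
T_A = T₀·b/(a+b) = 2.810e6·14400/21840 = 1.853e6 N·m; T_B = 957300 N·m.
τ in each portion: τ_AC = 2.33×10^7 Pa, τ_CB = 1.20×10^7 Pa; maximum is in AC.
τ_max = T_AC·r/J = 1.853e6·0.370/0.0294 = 2.329×10^7 Pa.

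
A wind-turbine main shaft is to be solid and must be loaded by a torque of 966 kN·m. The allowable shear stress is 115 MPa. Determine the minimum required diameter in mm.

350 mm

For a solid shaft τ_max = 16T/(πd³), so d = (16T/(π τ_allow))^(1/3) = (16·966000/(π·1.15×10^8))^(1/3) = 0.3497 m.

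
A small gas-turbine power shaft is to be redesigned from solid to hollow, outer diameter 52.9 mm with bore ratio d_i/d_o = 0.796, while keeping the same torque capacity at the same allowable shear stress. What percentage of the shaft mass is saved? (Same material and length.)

48.4 %

Equal τ_max and T ⇒ the solid shaft needs d_s³ = d_o³(1−k⁴), so d_s = 52.9·(1−0.796⁴)^(1/3) = 44.58 mm.
Area ratio A_h/A_s = d_o²(1−k²)/d_s² = (1−k²)/(1−k⁴)^(2/3) = 0.5159.
Mass saving = 1 − 0.5159 = 48.4 %.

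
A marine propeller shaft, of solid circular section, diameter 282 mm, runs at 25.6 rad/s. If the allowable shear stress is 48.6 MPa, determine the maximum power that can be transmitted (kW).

J = πd⁴/32 = π(0.282)⁴/32 = 6.209×10^-4 m⁴.
T_max = τ_allow·J/r = 4.86×10^7 × 6.209×10^-4 / 0.141 = 214000 N·m.
ω = 25.6 rad/s, so P_max = T_max·ω = 5.478×10^6 W.

5480 kW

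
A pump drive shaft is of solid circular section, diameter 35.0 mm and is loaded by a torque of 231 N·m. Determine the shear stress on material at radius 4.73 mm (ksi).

J = πd⁴/32 = π(0.0350)⁴/32 = 1.473×10^-7 m⁴.
Shear stress varies linearly with radius: τ = T·r/J = 231.0 × 0.00473 / 1.473×10^-7 = 7.417×10^6 Pa.

1.08 ksi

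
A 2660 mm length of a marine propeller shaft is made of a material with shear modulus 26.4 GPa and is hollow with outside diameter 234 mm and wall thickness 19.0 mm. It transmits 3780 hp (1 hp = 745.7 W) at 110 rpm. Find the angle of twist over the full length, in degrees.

9.45°

ω = 2π·110/60 = 11.52 rad/s, so T = P/ω = 3780×745.7 / 11.52 = 244700 N·m.
J = π(d_o⁴ − d_i⁴)/32 = π(0.234⁴ − 0.196⁴)/32 = 1.495×10^-4 m⁴.
θ = T·L/(G·J) = 244700 × 2.66 / (26.4×10⁹ × 1.495×10^-4) = 0.1650 rad.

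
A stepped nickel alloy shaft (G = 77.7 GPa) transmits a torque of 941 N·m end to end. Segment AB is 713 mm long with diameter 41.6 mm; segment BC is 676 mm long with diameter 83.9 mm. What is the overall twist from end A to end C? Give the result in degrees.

1.78°

J_AB = π(0.0416)⁴/32 = 2.94×10^-7 m⁴; J_BC = π(0.0839)⁴/32 = 4.86×10^-6 m⁴.
θ = (T/G)·Σ L_i/J_i = (941.0/77.7×10⁹)·(0.713/2.94×10^-7 + 0.676/4.86×10^-6) = 0.03105 rad.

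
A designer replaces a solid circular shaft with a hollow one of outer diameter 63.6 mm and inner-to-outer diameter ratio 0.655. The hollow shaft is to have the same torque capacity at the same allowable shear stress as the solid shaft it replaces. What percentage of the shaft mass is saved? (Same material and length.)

Equal τ_max and T ⇒ the solid shaft needs d_s³ = d_o³(1−k⁴), so d_s = 63.6·(1−0.655⁴)^(1/3) = 59.43 mm.
Area ratio A_h/A_s = d_o²(1−k²)/d_s² = (1−k²)/(1−k⁴)^(2/3) = 0.6539.
Mass saving = 1 − 0.6539 = 34.6 %.

34.6 %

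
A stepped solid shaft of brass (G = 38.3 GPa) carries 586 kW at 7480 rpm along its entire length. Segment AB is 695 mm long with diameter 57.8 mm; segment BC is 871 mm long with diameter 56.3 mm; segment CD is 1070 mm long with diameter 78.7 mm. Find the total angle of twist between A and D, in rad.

0.0352 rad

ω = 2π·7480/60 = 783.3 rad/s, so T = P/ω = 586×10³ / 783.3 = 748.1 N·m.
J_AB = π(0.0578)⁴/32 = 1.10×10^-6 m⁴; J_BC = π(0.0563)⁴/32 = 9.86×10^-7 m⁴; J_CD = π(0.0787)⁴/32 = 3.77×10^-6 m⁴.
θ = (T/G)·Σ L_i/J_i = (748.1/38.3×10⁹)·(0.695/1.10×10^-6 + 0.871/9.86×10^-7 + 1.07/3.77×10^-6) = 0.03519 rad.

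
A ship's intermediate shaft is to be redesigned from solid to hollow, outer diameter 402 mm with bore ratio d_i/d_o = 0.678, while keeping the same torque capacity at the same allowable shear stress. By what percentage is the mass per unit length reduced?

Equal τ_max and T ⇒ the solid shaft needs d_s³ = d_o³(1−k⁴), so d_s = 402·(1−0.678⁴)^(1/3) = 371.4 mm.
Area ratio A_h/A_s = d_o²(1−k²)/d_s² = (1−k²)/(1−k⁴)^(2/3) = 0.6330.
Mass saving = 1 − 0.6330 = 36.7 %.

36.7 %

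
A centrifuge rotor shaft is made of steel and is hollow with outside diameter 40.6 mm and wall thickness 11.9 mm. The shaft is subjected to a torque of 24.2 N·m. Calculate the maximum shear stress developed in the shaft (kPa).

J = π(d_o⁴ − d_i⁴)/32 = π(0.0406⁴ − 0.0168⁴)/32 = 2.589×10^-7 m⁴.
τ_max = T·r/J = 24.20 × 0.0203 / 2.589×10^-7 = 1.897×10^6 Pa.

1900 kPa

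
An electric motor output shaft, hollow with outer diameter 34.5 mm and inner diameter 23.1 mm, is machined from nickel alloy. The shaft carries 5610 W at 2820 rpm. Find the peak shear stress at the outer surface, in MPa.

ω = 2π·2820/60 = 295.3 rad/s, so T = P/ω = 5610 / 295.3 = 19.00 N·m.
J = π(d_o⁴ − d_i⁴)/32 = π(0.0345⁴ − 0.0231⁴)/32 = 1.111×10^-7 m⁴.
τ_max = T·r/J = 19.00 × 0.0173 / 1.111×10^-7 = 2.949×10^6 Pa.

2.95 MPa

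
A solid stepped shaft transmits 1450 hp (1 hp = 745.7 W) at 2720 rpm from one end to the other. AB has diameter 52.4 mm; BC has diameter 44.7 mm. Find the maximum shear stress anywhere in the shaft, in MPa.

216 MPa

ω = 2π·2720/60 = 284.8 rad/s, so T = P/ω = 1450×745.7 / 284.8 = 3796 N·m.
Under the same torque, τ_max = 16T/(πd³) is largest where d is smallest — segment BC (d = 44.7 mm).
τ_max = 16·3796/(π·(0.0447)³) = 2.165×10^8 Pa.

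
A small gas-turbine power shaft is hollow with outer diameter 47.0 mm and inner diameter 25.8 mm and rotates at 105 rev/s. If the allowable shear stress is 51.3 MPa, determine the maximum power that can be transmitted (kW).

J = π(d_o⁴ − d_i⁴)/32 = π(0.0470⁴ − 0.0258⁴)/32 = 4.356×10^-7 m⁴.
T_max = τ_allow·J/r = 5.13×10^7 × 4.356×10^-7 / 0.0235 = 950.8 N·m.
ω = 2π·105 = 659.7 rad/s, so P_max = T_max·ω = 6.273×10^5 W.

627 kW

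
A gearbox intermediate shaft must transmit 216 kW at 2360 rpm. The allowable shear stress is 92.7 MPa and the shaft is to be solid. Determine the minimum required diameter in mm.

ω = 2π·2360/60 = 247.1 rad/s, so T = P/ω = 216×10³ / 247.1 = 874.0 N·m.
For a solid shaft τ_max = 16T/(πd³), so d = (16T/(π τ_allow))^(1/3) = (16·874.0/(π·9.27×10^7))^(1/3) = 0.03635 m.

36.3 mm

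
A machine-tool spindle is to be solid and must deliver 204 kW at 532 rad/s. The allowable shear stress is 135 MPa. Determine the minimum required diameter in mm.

24.4 mm

ω = 532 rad/s, so T = P/ω = 204×10³ / 532.0 = 383.5 N·m.
For a solid shaft τ_max = 16T/(πd³), so d = (16T/(π τ_allow))^(1/3) = (16·383.5/(π·1.35×10^8))^(1/3) = 0.02437 m.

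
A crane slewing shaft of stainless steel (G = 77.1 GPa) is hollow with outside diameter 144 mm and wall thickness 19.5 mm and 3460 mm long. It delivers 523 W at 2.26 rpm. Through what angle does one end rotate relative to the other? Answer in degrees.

ω = 2π·2.26/60 = 0.2367 rad/s, so T = P/ω = 523 / 0.2367 = 2210 N·m.
J = π(d_o⁴ − d_i⁴)/32 = π(0.144⁴ − 0.105⁴)/32 = 3.028×10^-5 m⁴.
θ = T·L/(G·J) = 2210 × 3.46 / (77.1×10⁹ × 3.028×10^-5) = 3.275×10^-3 rad.

0.188°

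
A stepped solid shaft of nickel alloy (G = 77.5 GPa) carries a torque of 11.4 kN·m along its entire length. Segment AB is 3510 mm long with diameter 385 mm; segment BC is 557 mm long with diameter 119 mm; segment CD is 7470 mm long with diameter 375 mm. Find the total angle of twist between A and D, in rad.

J_AB = π(0.385)⁴/32 = 2.16×10^-3 m⁴; J_BC = π(0.119)⁴/32 = 1.97×10^-5 m⁴; J_CD = π(0.375)⁴/32 = 1.94×10^-3 m⁴.
θ = (T/G)·Σ L_i/J_i = (11400/77.5×10⁹)·(3.51/2.16×10^-3 + 0.557/1.97×10^-5 + 7.47/1.94×10^-3) = 4.967×10^-3 rad.

0.00497 rad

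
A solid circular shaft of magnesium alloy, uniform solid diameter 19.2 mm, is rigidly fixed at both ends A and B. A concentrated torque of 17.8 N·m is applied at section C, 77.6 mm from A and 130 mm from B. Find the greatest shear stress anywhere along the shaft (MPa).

8.02 MPa

With uniform GJ and both ends fixed, compatibility θ_AC = θ_CB gives T_A·a = T_B·b, together with T_A + T_B = T₀.
T_A = T₀·b/(a+b) = 17.80·130/207.6 = 11.15 N·m; T_B = 6.654 N·m.
τ in each portion: τ_AC = 8.02×10^6 Pa, τ_CB = 4.79×10^6 Pa; maximum is in AC.
τ_max = T_AC·r/J = 11.15·0.00960/1.33×10^-8 = 8.021×10^6 Pa.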